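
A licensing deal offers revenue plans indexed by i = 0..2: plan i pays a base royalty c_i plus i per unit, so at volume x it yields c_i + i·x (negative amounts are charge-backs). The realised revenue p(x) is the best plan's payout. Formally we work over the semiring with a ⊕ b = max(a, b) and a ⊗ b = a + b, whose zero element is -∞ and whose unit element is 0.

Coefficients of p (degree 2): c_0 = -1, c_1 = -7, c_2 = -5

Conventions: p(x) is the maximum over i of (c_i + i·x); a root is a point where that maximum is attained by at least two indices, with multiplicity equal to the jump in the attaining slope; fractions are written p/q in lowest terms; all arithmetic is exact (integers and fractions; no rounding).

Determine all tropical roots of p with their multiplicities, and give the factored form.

hull edge (i=0, c=-1) to (i=2, c=-5): slope -2, span 2
Factored form: p(x) = -5 ⊗ (x ⊕ 2) ⊗ (x ⊕ 2)
Answer: roots = 2 (mult 2)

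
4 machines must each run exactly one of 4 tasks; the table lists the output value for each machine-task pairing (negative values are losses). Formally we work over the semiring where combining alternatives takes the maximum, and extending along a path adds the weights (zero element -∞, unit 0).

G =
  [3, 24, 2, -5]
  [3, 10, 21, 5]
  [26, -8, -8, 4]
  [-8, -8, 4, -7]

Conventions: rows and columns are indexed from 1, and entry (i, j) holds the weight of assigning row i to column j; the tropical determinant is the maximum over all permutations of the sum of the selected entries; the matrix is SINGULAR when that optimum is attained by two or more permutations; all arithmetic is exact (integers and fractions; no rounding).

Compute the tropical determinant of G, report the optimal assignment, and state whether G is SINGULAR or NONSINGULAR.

σ = (1, 2, 3, 4): 3 + 10 + (-8) + (-7) = -2
σ = (1, 2, 4, 3): 3 + 10 + 4 + 4 = 21
σ = (1, 3, 2, 4): 3 + 21 + (-8) + (-7) = 9
σ = (1, 3, 4, 2): 3 + 21 + 4 + (-8) = 20
σ = (1, 4, 2, 3): 3 + 5 + (-8) + 4 = 4
σ = (1, 4, 3, 2): 3 + 5 + (-8) + (-8) = -8
σ = (2, 1, 3, 4): 24 + 3 + (-8) + (-7) = 12
σ = (2, 1, 4, 3): 24 + 3 + 4 + 4 = 35
σ = (2, 3, 1, 4): 24 + 21 + 26 + (-7) = 64
σ = (2, 3, 4, 1): 24 + 21 + 4 + (-8) = 41
σ = (2, 4, 1, 3): 24 + 5 + 26 + 4 = 59
σ = (2, 4, 3, 1): 24 + 5 + (-8) + (-8) = 13
σ = (3, 1, 2, 4): 2 + 3 + (-8) + (-7) = -10
σ = (3, 1, 4, 2): 2 + 3 + 4 + (-8) = 1
σ = (3, 2, 1, 4): 2 + 10 + 26 + (-7) = 31
σ = (3, 2, 4, 1): 2 + 10 + 4 + (-8) = 8
σ = (3, 4, 1, 2): 2 + 5 + 26 + (-8) = 25
σ = (3, 4, 2, 1): 2 + 5 + (-8) + (-8) = -9
σ = (4, 1, 2, 3): (-5) + 3 + (-8) + 4 = -6
σ = (4, 1, 3, 2): (-5) + 3 + (-8) + (-8) = -18
σ = (4, 2, 1, 3): (-5) + 10 + 26 + 4 = 35
σ = (4, 2, 3, 1): (-5) + 10 + (-8) + (-8) = -11
σ = (4, 3, 1, 2): (-5) + 21 + 26 + (-8) = 34
σ = (4, 3, 2, 1): (-5) + 21 + (-8) + (-8) = 0
Optimal value attained by: σ = (2, 3, 1, 4).
Answer: det⊕(G) = 64; verdict: NONSINGULAR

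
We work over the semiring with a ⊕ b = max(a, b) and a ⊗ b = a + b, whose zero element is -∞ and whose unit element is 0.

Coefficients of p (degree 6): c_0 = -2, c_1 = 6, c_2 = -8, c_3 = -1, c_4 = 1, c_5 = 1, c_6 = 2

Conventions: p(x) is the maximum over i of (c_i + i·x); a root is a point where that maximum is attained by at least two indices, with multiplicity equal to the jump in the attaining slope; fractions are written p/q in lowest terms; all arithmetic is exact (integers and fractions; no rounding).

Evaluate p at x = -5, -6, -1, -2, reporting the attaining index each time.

p(-5) = max(-2+0·(-5)=-2, 6+1·(-5)=1, -8+2·(-5)=-18, -1+3·(-5)=-16, 1+4·(-5)=-19, 1+5·(-5)=-24, 2+6·(-5)=-28) = 1 (attained by i=1)
p(-6) = max(-2+0·(-6)=-2, 6+1·(-6)=0, -8+2·(-6)=-20, -1+3·(-6)=-19, 1+4·(-6)=-23, 1+5·(-6)=-29, 2+6·(-6)=-34) = 0 (attained by i=1)
p(-1) = max(-2+0·(-1)=-2, 6+1·(-1)=5, -8+2·(-1)=-10, -1+3·(-1)=-4, 1+4·(-1)=-3, 1+5·(-1)=-4, 2+6·(-1)=-4) = 5 (attained by i=1)
p(-2) = max(-2+0·(-2)=-2, 6+1·(-2)=4, -8+2·(-2)=-12, -1+3·(-2)=-7, 1+4·(-2)=-7, 1+5·(-2)=-9, 2+6·(-2)=-10) = 4 (attained by i=1)
Answer: p(-5) = 1; p(-6) = 0; p(-1) = 5; p(-2) = 4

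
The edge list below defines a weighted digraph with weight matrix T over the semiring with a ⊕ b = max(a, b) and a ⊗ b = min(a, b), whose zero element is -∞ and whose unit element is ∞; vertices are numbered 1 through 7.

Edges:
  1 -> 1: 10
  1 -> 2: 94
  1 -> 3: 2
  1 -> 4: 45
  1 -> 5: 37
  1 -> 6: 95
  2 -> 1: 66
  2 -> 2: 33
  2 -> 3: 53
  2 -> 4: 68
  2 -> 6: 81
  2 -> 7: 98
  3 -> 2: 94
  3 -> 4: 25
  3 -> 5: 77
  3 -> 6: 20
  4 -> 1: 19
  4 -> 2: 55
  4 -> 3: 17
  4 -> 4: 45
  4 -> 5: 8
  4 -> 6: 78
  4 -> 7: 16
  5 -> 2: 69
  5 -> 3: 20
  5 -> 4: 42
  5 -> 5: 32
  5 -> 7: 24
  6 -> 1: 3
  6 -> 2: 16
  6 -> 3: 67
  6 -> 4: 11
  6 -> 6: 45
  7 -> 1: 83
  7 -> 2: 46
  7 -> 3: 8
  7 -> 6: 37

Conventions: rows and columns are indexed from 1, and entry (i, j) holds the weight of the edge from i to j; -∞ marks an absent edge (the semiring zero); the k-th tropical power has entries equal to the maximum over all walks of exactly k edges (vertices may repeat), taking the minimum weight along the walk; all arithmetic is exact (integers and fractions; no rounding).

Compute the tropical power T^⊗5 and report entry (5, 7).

T^⊗2:
  [66, 45, 67, 68, 32, 81, 94]
  [83, 66, 67, 45, 53, 68, 33]
  [66, 69, 53, 68, 32, 81, 94]
  [55, 45, 67, 55, 19, 55, 55]
  [66, 42, 53, 68, 32, 69, 69]
  [16, 67, 45, 25, 67, 45, 16]
  [46, 83, 46, 46, 37, 83, 46]
T^⊗3:
  [83, 67, 67, 45, 67, 68, 45]
  [66, 83, 67, 66, 67, 83, 66]
  [83, 66, 67, 68, 53, 69, 69]
  [55, 67, 55, 45, 67, 55, 45]
  [69, 66, 67, 45, 53, 68, 42]
  [66, 67, 53, 67, 45, 67, 67]
  [66, 46, 67, 68, 46, 81, 83]
T^⊗4:
  [66, 83, 67, 67, 67, 83, 67]
  [66, 67, 67, 68, 67, 81, 83]
  [69, 83, 67, 66, 67, 83, 66]
  [66, 67, 55, 67, 55, 67, 67]
  [66, 69, 67, 66, 67, 69, 66]
  [67, 66, 67, 67, 53, 67, 67]
  [83, 67, 67, 46, 67, 68, 46]
T^⊗5:
  [67, 67, 67, 68, 67, 81, 83]
  [83, 67, 67, 67, 67, 68, 67]
  [66, 69, 67, 68, 67, 81, 83]
  [67, 66, 67, 67, 55, 67, 67]
  [66, 67, 67, 68, 67, 69, 69]
  [67, 67, 67, 66, 67, 67, 66]
  [66, 83, 67, 67, 67, 83, 67]
Key observation: the optimum is the walk 5->2->7->1->2->7, with weight 69 min 98 min 83 min 94 min 98 = 69.
Optimal value attained by: walk 5->2->7->1->2->7.
Answer: (T^⊗5)[5][7] = 69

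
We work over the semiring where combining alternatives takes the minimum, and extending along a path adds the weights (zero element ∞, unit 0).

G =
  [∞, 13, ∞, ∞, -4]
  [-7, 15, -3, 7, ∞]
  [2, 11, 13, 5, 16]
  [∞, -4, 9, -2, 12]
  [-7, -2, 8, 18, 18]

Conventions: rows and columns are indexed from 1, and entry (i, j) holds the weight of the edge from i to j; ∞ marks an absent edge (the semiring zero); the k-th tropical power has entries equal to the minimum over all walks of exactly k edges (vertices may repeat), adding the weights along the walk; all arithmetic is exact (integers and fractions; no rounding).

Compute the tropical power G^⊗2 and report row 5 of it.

G^⊗2:
  [-11, -6, 4, 14, 14]
  [-1, 3, 10, 2, -11]
  [4, 1, 8, 3, -2]
  [-11, -6, -7, -4, 10]
  [-9, 6, -5, 5, -11]
Answer: row 5 of G^⊗2 = [-9, 6, -5, 5, -11]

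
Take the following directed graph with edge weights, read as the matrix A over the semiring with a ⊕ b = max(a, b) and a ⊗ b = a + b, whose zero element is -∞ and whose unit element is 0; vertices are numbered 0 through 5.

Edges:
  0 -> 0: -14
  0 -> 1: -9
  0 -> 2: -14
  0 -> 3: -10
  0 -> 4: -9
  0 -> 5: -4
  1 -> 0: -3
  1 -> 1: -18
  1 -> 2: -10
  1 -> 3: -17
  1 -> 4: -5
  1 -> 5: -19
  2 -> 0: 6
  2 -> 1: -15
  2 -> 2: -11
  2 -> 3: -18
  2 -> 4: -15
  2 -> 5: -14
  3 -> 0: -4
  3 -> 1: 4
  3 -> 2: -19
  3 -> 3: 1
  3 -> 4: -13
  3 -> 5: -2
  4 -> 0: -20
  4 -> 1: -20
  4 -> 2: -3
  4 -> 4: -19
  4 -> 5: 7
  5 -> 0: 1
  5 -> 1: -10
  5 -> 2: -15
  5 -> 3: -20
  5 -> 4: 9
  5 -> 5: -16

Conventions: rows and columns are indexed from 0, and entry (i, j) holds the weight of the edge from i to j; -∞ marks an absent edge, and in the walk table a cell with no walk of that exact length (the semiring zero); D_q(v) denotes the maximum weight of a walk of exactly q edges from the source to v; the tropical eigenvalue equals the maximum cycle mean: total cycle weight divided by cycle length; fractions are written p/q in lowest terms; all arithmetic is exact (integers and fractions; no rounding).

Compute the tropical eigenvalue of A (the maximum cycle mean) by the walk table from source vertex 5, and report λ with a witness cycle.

q=0: [-∞, -∞, -∞, -∞, -∞, 0]
q=1: [1, -10, -15, -20, 9, -16]
q=2: [-9, -8, 6, -9, -7, 16]
q=3: [17, 6, 1, -4, 25, 0]
q=4: [7, 8, 22, 7, 9, 32]
q=5: [33, 22, 17, 12, 41, 16]
q=6: [23, 24, 38, 23, 25, 48]
Optimal cycle mean attained by: cycle 4->5->4, total 7 + 9, length 2.
Answer: λ = 8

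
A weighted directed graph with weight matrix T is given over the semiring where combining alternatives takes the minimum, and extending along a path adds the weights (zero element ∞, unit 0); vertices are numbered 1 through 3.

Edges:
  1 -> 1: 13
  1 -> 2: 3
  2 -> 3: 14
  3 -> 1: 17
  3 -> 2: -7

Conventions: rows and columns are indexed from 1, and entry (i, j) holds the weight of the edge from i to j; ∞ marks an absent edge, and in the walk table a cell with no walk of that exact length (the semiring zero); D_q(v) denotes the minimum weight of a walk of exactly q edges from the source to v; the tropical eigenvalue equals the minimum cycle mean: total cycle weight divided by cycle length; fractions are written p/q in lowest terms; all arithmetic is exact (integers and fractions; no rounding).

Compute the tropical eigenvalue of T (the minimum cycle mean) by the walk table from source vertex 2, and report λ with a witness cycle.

q=0: [∞, 0, ∞]
q=1: [∞, ∞, 14]
q=2: [31, 7, ∞]
q=3: [44, 34, 21]
Optimal cycle mean attained by: cycle 2->3->2, total 14 + (-7), length 2.
Answer: λ = 7/2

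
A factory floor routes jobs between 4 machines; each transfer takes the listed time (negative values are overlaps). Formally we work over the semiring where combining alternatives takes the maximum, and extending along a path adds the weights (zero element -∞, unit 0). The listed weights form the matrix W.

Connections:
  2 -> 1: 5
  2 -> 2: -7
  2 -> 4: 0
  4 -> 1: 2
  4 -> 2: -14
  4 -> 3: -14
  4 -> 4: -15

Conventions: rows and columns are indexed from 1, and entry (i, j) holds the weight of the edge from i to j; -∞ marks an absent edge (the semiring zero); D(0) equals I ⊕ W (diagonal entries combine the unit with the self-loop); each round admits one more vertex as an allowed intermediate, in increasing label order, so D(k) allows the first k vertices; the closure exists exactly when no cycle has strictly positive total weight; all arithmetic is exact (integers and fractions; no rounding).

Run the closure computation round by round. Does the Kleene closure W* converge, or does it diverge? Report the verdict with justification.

D(0):
  [0, -∞, -∞, -∞]
  [5, 0, -∞, 0]
  [-∞, -∞, 0, -∞]
  [2, -14, -14, 0]
D(1):
  [0, -∞, -∞, -∞]
  [5, 0, -∞, 0]
  [-∞, -∞, 0, -∞]
  [2, -14, -14, 0]
D(2):
  [0, -∞, -∞, -∞]
  [5, 0, -∞, 0]
  [-∞, -∞, 0, -∞]
  [2, -14, -14, 0]
D(3):
  [0, -∞, -∞, -∞]
  [5, 0, -∞, 0]
  [-∞, -∞, 0, -∞]
  [2, -14, -14, 0]
D(4):
  [0, -∞, -∞, -∞]
  [5, 0, -14, 0]
  [-∞, -∞, 0, -∞]
  [2, -14, -14, 0]
Key observation: every diagonal entry stays at the unit through all rounds, so no improving cycle exists.
Answer: CONVERGES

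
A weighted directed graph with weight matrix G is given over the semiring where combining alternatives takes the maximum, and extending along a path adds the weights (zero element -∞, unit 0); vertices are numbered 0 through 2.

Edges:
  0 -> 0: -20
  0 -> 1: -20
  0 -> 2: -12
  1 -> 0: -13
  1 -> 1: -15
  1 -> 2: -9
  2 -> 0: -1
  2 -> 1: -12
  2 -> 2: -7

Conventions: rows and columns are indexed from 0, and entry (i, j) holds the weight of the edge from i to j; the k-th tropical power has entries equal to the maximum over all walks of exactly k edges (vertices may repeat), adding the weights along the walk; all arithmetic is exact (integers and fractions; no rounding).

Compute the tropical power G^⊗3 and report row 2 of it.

G^⊗2:
  [-13, -24, -19]
  [-10, -21, -16]
  [-8, -19, -13]
G^⊗3:
  [-20, -31, -25]
  [-17, -28, -22]
  [-14, -25, -20]
Answer: row 2 of G^⊗3 = [-14, -25, -20]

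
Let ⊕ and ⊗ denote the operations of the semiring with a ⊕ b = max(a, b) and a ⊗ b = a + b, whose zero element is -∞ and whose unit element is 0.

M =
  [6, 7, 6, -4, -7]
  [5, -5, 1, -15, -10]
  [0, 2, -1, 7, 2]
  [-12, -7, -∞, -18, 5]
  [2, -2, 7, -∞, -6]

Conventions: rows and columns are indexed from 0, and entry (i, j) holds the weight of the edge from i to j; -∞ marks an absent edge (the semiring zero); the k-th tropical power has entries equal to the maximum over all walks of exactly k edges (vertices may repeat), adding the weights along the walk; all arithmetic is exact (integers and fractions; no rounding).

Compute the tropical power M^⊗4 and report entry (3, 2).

M^⊗2:
  [12, 13, 12, 13, 8]
  [11, 12, 11, 8, 3]
  [7, 7, 9, 6, 12]
  [7, 3, 12, -16, -1]
  [8, 9, 8, 14, 9]
M^⊗3:
  [18, 19, 18, 19, 18]
  [17, 18, 17, 18, 13]
  [14, 14, 19, 16, 11]
  [13, 14, 13, 19, 14]
  [14, 15, 16, 15, 19]
M^⊗4:
  [24, 25, 25, 25, 24]
  [23, 24, 23, 24, 23]
  [20, 21, 20, 26, 21]
  [19, 20, 21, 20, 24]
  [21, 21, 26, 23, 20]
Key observation: the optimum is the walk 3->4->2->4->2, with weight 5 + 7 + 2 + 7 = 21.
Optimal value attained by: walk 3->4->2->4->2.
Answer: (M^⊗4)[3][2] = 21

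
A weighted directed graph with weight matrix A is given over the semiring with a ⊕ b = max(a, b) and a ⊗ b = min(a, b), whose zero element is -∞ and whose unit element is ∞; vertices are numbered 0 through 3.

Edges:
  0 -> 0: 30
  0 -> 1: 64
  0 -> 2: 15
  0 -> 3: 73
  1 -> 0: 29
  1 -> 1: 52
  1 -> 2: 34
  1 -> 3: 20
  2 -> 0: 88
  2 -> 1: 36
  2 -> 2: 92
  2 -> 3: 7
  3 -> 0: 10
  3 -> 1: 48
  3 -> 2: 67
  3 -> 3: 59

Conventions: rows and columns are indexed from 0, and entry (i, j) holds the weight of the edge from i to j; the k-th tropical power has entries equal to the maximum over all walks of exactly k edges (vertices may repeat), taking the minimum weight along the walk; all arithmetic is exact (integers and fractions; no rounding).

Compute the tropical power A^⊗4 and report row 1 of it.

A^⊗2:
  [30, 52, 67, 59]
  [34, 52, 34, 29]
  [88, 64, 92, 73]
  [67, 48, 67, 59]
A^⊗3:
  [67, 52, 67, 59]
  [34, 52, 34, 34]
  [88, 64, 92, 73]
  [67, 64, 67, 67]
A^⊗4:
  [67, 64, 67, 67]
  [34, 52, 34, 34]
  [88, 64, 92, 73]
  [67, 64, 67, 67]
Answer: row 1 of A^⊗4 = [34, 52, 34, 34]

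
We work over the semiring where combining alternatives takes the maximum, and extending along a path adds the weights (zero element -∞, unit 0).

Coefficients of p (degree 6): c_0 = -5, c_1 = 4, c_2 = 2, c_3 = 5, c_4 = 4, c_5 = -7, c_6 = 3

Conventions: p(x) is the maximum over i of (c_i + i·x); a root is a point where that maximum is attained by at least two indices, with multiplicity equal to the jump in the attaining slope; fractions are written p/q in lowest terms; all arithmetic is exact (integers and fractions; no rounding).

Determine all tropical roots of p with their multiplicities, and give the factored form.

hull edge (i=0, c=-5) to (i=1, c=4): slope 9, span 1
hull edge (i=1, c=4) to (i=3, c=5): slope 1/2, span 2
hull edge (i=3, c=5) to (i=6, c=3): slope -2/3, span 3
Factored form: p(x) = 3 ⊗ (x ⊕ (-9)) ⊗ (x ⊕ (-1/2)) ⊗ (x ⊕ (-1/2)) ⊗ (x ⊕ 2/3) ⊗ (x ⊕ 2/3) ⊗ (x ⊕ 2/3)
Answer: roots = -9 (mult 1), -1/2 (mult 2), 2/3 (mult 3)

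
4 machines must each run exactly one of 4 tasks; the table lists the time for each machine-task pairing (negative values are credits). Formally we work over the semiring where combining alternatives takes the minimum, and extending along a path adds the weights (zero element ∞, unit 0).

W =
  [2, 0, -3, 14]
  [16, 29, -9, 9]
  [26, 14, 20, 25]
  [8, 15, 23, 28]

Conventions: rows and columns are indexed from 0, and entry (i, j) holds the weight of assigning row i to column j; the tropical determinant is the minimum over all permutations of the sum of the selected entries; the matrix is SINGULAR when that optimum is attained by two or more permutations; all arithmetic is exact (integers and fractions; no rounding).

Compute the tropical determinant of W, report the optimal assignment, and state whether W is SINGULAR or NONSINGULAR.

σ = (0, 1, 2, 3): 2 + 29 + 20 + 28 = 79
σ = (0, 1, 3, 2): 2 + 29 + 25 + 23 = 79
σ = (0, 2, 1, 3): 2 + (-9) + 14 + 28 = 35
σ = (0, 2, 3, 1): 2 + (-9) + 25 + 15 = 33
σ = (0, 3, 1, 2): 2 + 9 + 14 + 23 = 48
σ = (0, 3, 2, 1): 2 + 9 + 20 + 15 = 46
σ = (1, 0, 2, 3): 0 + 16 + 20 + 28 = 64
σ = (1, 0, 3, 2): 0 + 16 + 25 + 23 = 64
σ = (1, 2, 0, 3): 0 + (-9) + 26 + 28 = 45
σ = (1, 2, 3, 0): 0 + (-9) + 25 + 8 = 24
σ = (1, 3, 0, 2): 0 + 9 + 26 + 23 = 58
σ = (1, 3, 2, 0): 0 + 9 + 20 + 8 = 37
σ = (2, 0, 1, 3): (-3) + 16 + 14 + 28 = 55
σ = (2, 0, 3, 1): (-3) + 16 + 25 + 15 = 53
σ = (2, 1, 0, 3): (-3) + 29 + 26 + 28 = 80
σ = (2, 1, 3, 0): (-3) + 29 + 25 + 8 = 59
σ = (2, 3, 0, 1): (-3) + 9 + 26 + 15 = 47
σ = (2, 3, 1, 0): (-3) + 9 + 14 + 8 = 28
σ = (3, 0, 1, 2): 14 + 16 + 14 + 23 = 67
σ = (3, 0, 2, 1): 14 + 16 + 20 + 15 = 65
σ = (3, 1, 0, 2): 14 + 29 + 26 + 23 = 92
σ = (3, 1, 2, 0): 14 + 29 + 20 + 8 = 71
σ = (3, 2, 0, 1): 14 + (-9) + 26 + 15 = 46
σ = (3, 2, 1, 0): 14 + (-9) + 14 + 8 = 27
Optimal value attained by: σ = (1, 2, 3, 0).
Answer: det⊕(W) = 24; verdict: NONSINGULAR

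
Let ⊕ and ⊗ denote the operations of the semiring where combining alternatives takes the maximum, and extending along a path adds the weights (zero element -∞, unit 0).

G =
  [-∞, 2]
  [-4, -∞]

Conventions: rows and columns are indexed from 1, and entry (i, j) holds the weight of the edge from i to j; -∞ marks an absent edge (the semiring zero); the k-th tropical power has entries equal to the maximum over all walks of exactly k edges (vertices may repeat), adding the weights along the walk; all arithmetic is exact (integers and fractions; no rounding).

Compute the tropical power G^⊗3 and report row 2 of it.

G^⊗2:
  [-2, -∞]
  [-∞, -2]
G^⊗3:
  [-∞, 0]
  [-6, -∞]
Answer: row 2 of G^⊗3 = [-6, -∞]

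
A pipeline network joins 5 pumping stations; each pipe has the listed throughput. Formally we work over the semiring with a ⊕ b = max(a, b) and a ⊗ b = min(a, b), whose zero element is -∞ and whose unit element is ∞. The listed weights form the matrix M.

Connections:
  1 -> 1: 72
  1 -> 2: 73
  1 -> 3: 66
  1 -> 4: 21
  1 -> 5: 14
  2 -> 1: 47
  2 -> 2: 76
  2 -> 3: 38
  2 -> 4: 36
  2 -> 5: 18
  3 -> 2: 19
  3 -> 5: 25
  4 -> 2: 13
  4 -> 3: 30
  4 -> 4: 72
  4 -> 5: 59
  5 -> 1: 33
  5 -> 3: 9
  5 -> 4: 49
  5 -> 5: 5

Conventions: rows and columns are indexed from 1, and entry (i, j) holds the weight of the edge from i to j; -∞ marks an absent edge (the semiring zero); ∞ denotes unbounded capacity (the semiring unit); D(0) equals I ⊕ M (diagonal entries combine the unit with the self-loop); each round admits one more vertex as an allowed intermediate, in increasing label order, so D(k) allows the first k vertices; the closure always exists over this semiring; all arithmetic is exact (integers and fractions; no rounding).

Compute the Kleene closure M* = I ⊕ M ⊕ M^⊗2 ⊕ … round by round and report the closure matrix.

D(0):
  [∞, 73, 66, 21, 14]
  [47, ∞, 38, 36, 18]
  [-∞, 19, ∞, -∞, 25]
  [-∞, 13, 30, ∞, 59]
  [33, -∞, 9, 49, ∞]
D(1):
  [∞, 73, 66, 21, 14]
  [47, ∞, 47, 36, 18]
  [-∞, 19, ∞, -∞, 25]
  [-∞, 13, 30, ∞, 59]
  [33, 33, 33, 49, ∞]
D(2):
  [∞, 73, 66, 36, 18]
  [47, ∞, 47, 36, 18]
  [19, 19, ∞, 19, 25]
  [13, 13, 30, ∞, 59]
  [33, 33, 33, 49, ∞]
D(3):
  [∞, 73, 66, 36, 25]
  [47, ∞, 47, 36, 25]
  [19, 19, ∞, 19, 25]
  [19, 19, 30, ∞, 59]
  [33, 33, 33, 49, ∞]
D(4):
  [∞, 73, 66, 36, 36]
  [47, ∞, 47, 36, 36]
  [19, 19, ∞, 19, 25]
  [19, 19, 30, ∞, 59]
  [33, 33, 33, 49, ∞]
D(5):
  [∞, 73, 66, 36, 36]
  [47, ∞, 47, 36, 36]
  [25, 25, ∞, 25, 25]
  [33, 33, 33, ∞, 59]
  [33, 33, 33, 49, ∞]
Answer: M* = [[∞, 73, 66, 36, 36], [47, ∞, 47, 36, 36], [25, 25, ∞, 25, 25], [33, 33, 33, ∞, 59], [33, 33, 33, 49, ∞]]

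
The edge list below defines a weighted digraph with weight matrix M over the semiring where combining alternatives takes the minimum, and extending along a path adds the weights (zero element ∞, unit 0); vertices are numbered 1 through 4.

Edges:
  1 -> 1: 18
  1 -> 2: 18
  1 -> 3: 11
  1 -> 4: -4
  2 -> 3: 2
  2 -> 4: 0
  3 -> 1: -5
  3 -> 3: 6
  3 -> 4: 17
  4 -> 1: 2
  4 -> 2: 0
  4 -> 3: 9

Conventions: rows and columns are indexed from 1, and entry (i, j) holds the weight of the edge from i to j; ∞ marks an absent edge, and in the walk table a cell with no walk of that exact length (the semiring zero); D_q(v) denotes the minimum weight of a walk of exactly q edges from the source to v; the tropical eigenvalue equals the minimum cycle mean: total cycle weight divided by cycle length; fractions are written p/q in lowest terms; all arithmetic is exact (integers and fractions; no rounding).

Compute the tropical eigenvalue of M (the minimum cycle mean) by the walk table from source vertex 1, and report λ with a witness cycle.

q=0: [0, ∞, ∞, ∞]
q=1: [18, 18, 11, -4]
q=2: [-2, -4, 5, 14]
q=3: [0, 14, -2, -6]
q=4: [-7, -6, 3, -4]
Optimal cycle mean attained by: cycle 1->4->2->3->1, total (-4) + 0 + 2 + (-5), length 4.
Answer: λ = -7/4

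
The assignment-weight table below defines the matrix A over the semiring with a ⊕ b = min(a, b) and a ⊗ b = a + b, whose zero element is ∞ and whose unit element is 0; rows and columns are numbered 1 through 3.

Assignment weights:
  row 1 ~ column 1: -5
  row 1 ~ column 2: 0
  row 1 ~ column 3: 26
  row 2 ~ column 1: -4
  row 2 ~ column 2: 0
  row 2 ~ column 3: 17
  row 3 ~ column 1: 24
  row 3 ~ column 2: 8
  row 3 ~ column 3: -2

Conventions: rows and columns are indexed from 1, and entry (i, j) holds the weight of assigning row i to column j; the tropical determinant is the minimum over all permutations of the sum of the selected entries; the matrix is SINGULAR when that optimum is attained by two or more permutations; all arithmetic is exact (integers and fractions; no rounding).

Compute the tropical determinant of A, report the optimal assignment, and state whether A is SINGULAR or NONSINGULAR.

σ = (1, 2, 3): (-5) + 0 + (-2) = -7
σ = (1, 3, 2): (-5) + 17 + 8 = 20
σ = (2, 1, 3): 0 + (-4) + (-2) = -6
σ = (2, 3, 1): 0 + 17 + 24 = 41
σ = (3, 1, 2): 26 + (-4) + 8 = 30
σ = (3, 2, 1): 26 + 0 + 24 = 50
Optimal value attained by: σ = (1, 2, 3).
Answer: det⊕(A) = -7; verdict: NONSINGULAR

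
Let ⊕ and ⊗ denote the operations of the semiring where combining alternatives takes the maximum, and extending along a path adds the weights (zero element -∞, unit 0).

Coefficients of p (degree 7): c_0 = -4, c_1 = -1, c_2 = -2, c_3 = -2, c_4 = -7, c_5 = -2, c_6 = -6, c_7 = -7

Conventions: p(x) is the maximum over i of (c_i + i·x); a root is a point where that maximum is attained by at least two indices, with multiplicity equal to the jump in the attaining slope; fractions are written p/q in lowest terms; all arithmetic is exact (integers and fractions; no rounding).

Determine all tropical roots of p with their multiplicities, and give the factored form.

hull edge (i=0, c=-4) to (i=1, c=-1): slope 3, span 1
hull edge (i=1, c=-1) to (i=5, c=-2): slope -1/4, span 4
hull edge (i=5, c=-2) to (i=7, c=-7): slope -5/2, span 2
Factored form: p(x) = -7 ⊗ (x ⊕ (-3)) ⊗ (x ⊕ 1/4) ⊗ (x ⊕ 1/4) ⊗ (x ⊕ 1/4) ⊗ (x ⊕ 1/4) ⊗ (x ⊕ 5/2) ⊗ (x ⊕ 5/2)
Answer: roots = -3 (mult 1), 1/4 (mult 4), 5/2 (mult 2)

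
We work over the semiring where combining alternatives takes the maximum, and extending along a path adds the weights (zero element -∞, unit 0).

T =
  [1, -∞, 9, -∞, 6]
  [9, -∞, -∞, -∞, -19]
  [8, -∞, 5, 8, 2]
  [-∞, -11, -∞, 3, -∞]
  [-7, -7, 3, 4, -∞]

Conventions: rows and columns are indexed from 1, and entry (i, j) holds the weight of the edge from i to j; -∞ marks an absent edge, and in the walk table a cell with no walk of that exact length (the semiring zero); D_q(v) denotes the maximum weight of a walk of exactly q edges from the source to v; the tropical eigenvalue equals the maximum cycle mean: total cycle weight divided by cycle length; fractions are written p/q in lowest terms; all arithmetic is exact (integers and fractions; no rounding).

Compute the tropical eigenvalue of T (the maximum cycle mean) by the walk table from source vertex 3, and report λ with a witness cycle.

q=0: [-∞, -∞, 0, -∞, -∞]
q=1: [8, -∞, 5, 8, 2]
q=2: [13, -3, 17, 13, 14]
q=3: [25, 7, 22, 25, 19]
q=4: [30, 14, 34, 30, 31]
q=5: [42, 24, 39, 42, 36]
Optimal cycle mean attained by: cycle 1->3->1, total 9 + 8, length 2.
Answer: λ = 17/2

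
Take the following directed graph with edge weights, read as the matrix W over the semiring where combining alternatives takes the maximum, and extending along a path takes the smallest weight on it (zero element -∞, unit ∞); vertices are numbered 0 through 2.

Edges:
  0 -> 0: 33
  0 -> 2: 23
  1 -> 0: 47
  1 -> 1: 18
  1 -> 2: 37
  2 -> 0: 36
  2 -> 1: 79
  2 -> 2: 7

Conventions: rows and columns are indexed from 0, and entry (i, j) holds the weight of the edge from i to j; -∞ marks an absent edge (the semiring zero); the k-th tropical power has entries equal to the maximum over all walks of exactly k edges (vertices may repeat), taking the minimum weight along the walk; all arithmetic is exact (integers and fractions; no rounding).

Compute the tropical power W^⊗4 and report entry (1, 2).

W^⊗2:
  [33, 23, 23]
  [36, 37, 23]
  [47, 18, 37]
W^⊗3:
  [33, 23, 23]
  [37, 23, 37]
  [36, 37, 23]
W^⊗4:
  [33, 23, 23]
  [36, 37, 23]
  [37, 23, 37]
Key observation: the optimum is the walk 1->0->0->0->2, with weight 47 min 33 min 33 min 23 = 23.
Optimal value attained by: walk 1->0->0->0->2.
Answer: (W^⊗4)[1][2] = 23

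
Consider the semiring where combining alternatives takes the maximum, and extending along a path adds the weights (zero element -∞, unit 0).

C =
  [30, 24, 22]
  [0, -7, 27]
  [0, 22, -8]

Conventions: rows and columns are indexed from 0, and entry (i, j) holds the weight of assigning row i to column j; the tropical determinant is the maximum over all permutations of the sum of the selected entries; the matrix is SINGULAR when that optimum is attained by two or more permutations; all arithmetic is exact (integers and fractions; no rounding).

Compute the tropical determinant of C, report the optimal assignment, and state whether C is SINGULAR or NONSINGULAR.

σ = (0, 1, 2): 30 + (-7) + (-8) = 15
σ = (0, 2, 1): 30 + 27 + 22 = 79
σ = (1, 0, 2): 24 + 0 + (-8) = 16
σ = (1, 2, 0): 24 + 27 + 0 = 51
σ = (2, 0, 1): 22 + 0 + 22 = 44
σ = (2, 1, 0): 22 + (-7) + 0 = 15
Optimal value attained by: σ = (0, 2, 1).
Answer: det⊕(C) = 79; verdict: NONSINGULAR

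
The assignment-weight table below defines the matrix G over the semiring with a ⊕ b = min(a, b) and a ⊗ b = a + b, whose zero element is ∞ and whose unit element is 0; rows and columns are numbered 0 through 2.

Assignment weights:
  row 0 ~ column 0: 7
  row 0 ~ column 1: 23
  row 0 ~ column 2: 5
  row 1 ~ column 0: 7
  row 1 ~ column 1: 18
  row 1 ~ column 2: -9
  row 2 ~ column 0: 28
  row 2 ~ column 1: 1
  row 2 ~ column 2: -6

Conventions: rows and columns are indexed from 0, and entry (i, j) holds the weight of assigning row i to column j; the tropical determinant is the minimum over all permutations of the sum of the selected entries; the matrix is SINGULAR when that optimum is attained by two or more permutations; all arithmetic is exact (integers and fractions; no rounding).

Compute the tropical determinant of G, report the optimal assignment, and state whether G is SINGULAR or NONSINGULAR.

σ = (0, 1, 2): 7 + 18 + (-6) = 19
σ = (0, 2, 1): 7 + (-9) + 1 = -1
σ = (1, 0, 2): 23 + 7 + (-6) = 24
σ = (1, 2, 0): 23 + (-9) + 28 = 42
σ = (2, 0, 1): 5 + 7 + 1 = 13
σ = (2, 1, 0): 5 + 18 + 28 = 51
Optimal value attained by: σ = (0, 2, 1).
Answer: det⊕(G) = -1; verdict: NONSINGULAR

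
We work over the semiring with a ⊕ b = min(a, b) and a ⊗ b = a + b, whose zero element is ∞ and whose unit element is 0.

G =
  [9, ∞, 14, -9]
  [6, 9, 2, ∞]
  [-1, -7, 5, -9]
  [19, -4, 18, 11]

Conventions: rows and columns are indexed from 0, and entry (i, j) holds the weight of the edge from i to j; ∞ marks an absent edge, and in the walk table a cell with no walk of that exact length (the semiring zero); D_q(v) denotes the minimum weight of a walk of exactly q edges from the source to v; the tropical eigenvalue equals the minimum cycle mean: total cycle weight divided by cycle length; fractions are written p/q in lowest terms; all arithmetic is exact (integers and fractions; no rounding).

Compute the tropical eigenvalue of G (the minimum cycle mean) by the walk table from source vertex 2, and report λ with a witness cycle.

q=0: [∞, ∞, 0, ∞]
q=1: [-1, -7, 5, -9]
q=2: [-1, -13, -5, -10]
q=3: [-7, -14, -11, -14]
q=4: [-12, -18, -12, -20]
Optimal cycle mean attained by: cycle 1->2->3->1, total 2 + (-9) + (-4), length 3.
Answer: λ = -11/3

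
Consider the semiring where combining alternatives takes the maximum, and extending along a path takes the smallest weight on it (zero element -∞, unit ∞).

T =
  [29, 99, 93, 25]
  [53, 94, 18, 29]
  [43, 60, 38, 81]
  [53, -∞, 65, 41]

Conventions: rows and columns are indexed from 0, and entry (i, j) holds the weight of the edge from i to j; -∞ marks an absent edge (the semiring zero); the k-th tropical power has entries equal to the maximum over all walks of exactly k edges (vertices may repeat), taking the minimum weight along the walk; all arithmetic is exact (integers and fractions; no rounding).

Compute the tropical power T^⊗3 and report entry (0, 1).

T^⊗2:
  [53, 94, 38, 81]
  [53, 94, 53, 29]
  [53, 60, 65, 41]
  [43, 60, 53, 65]
T^⊗3:
  [53, 94, 65, 41]
  [53, 94, 53, 53]
  [53, 60, 53, 65]
  [53, 60, 65, 53]
Key observation: the optimum is the walk 0->1->1->1, with weight 99 min 94 min 94 = 94.
Optimal value attained by: walk 0->1->1->1.
Answer: (T^⊗3)[0][1] = 94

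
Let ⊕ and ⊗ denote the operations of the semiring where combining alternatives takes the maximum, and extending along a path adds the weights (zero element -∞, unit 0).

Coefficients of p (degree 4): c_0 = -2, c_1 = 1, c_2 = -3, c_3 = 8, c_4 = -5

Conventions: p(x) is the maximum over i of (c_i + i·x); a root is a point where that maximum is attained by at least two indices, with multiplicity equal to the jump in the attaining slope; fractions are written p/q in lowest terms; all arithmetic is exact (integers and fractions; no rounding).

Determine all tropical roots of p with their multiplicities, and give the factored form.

hull edge (i=0, c=-2) to (i=3, c=8): slope 10/3, span 3
hull edge (i=3, c=8) to (i=4, c=-5): slope -13, span 1
Factored form: p(x) = -5 ⊗ (x ⊕ (-10/3)) ⊗ (x ⊕ (-10/3)) ⊗ (x ⊕ (-10/3)) ⊗ (x ⊕ 13)
Answer: roots = -10/3 (mult 3), 13 (mult 1)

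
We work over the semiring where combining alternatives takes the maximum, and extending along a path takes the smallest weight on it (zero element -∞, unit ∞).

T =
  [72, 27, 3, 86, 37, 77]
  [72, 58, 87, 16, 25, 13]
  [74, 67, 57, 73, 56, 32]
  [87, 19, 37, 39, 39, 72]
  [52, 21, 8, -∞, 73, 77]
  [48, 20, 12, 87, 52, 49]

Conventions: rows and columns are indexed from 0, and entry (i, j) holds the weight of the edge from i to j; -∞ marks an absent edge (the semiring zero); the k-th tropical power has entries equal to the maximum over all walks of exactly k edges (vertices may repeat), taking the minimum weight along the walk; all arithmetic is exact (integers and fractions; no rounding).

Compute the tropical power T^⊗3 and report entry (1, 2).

T^⊗2:
  [86, 27, 37, 77, 52, 72]
  [74, 67, 58, 73, 56, 72]
  [73, 58, 67, 74, 56, 74]
  [72, 37, 37, 86, 52, 77]
  [52, 27, 21, 77, 73, 73]
  [87, 27, 37, 49, 52, 72]
T^⊗3:
  [77, 37, 37, 86, 52, 77]
  [73, 58, 67, 74, 56, 74]
  [74, 67, 58, 74, 56, 73]
  [86, 37, 37, 77, 52, 72]
  [77, 27, 37, 73, 73, 73]
  [72, 37, 37, 86, 52, 77]
Key observation: the optimum is the walk 1->2->1->2, with weight 87 min 67 min 87 = 67.
Optimal value attained by: walk 1->2->1->2.
Answer: (T^⊗3)[1][2] = 67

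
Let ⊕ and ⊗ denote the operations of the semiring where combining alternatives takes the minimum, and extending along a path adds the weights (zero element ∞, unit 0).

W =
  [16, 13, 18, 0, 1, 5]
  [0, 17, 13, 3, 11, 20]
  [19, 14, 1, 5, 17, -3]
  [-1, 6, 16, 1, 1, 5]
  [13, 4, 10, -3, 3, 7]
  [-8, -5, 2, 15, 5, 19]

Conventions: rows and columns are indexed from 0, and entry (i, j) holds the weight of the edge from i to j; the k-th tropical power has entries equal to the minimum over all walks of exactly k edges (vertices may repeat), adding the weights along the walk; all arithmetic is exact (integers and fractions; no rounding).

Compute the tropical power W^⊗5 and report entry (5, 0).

W^⊗2:
  [-3, 0, 7, -2, 1, 5]
  [2, 9, 14, 0, 1, 5]
  [-11, -8, -1, 6, 2, -2]
  [-3, 0, 7, -2, 0, 4]
  [-4, 2, 9, -2, -2, 2]
  [-5, 5, 3, -8, -7, -3]
W^⊗3:
  [-3, 0, 7, -3, -2, 2]
  [-3, 0, 7, -2, 1, 5]
  [-10, -7, 0, -11, -10, -6]
  [-4, -1, 6, -3, -2, 2]
  [-6, -3, 4, -5, -3, 1]
  [-11, -8, -1, -10, -7, -3]
W^⊗4:
  [-6, -3, 4, -5, -2, 2]
  [-3, 0, 7, -3, -2, 2]
  [-14, -11, -4, -13, -10, -6]
  [-6, -3, 4, -5, -3, 1]
  [-7, -4, 3, -6, -5, -1]
  [-11, -8, -1, -11, -10, -6]
W^⊗5:
  [-6, -3, 4, -6, -5, -1]
  [-6, -3, 4, -5, -2, 2]
  [-14, -11, -4, -14, -13, -9]
  [-7, -4, 3, -6, -5, -1]
  [-9, -6, 1, -8, -6, -2]
  [-14, -11, -4, -13, -10, -6]
Key observation: the optimum is the walk 5->0->5->0->5->0, with weight (-8) + 5 + (-8) + 5 + (-8) = -14.
Optimal value attained by: walk 5->0->5->0->5->0.
Answer: (W^⊗5)[5][0] = -14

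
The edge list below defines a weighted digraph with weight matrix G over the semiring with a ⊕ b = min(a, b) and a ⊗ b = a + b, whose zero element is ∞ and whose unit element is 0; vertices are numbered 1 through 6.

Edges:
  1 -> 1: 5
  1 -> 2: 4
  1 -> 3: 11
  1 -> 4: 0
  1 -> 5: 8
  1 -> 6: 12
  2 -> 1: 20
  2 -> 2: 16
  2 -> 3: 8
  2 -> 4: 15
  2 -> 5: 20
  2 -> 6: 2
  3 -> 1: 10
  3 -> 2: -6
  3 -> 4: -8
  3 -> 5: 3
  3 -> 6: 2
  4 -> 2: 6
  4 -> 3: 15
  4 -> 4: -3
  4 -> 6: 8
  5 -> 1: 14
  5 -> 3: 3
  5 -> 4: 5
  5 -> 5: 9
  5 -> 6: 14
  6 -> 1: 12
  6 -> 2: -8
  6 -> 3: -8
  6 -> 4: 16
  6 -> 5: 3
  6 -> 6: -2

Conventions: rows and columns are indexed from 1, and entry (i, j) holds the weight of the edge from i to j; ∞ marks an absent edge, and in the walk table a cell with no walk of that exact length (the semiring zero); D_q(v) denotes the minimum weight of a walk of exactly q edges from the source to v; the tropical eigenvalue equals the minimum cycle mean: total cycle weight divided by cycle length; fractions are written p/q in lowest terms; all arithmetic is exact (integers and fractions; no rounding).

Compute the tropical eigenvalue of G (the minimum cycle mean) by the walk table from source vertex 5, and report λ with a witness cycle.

q=0: [∞, ∞, ∞, ∞, 0, ∞]
q=1: [14, ∞, 3, 5, 9, 14]
q=2: [13, -3, 6, -5, 6, 5]
q=3: [16, -3, -3, -8, 8, -1]
q=4: [7, -9, -9, -11, 0, -3]
q=5: [1, -15, -11, -17, -6, -7]
q=6: [-1, -17, -15, -20, -8, -13]
Optimal cycle mean attained by: cycle 2->6->3->2, total 2 + (-8) + (-6), length 3.
Answer: λ = -4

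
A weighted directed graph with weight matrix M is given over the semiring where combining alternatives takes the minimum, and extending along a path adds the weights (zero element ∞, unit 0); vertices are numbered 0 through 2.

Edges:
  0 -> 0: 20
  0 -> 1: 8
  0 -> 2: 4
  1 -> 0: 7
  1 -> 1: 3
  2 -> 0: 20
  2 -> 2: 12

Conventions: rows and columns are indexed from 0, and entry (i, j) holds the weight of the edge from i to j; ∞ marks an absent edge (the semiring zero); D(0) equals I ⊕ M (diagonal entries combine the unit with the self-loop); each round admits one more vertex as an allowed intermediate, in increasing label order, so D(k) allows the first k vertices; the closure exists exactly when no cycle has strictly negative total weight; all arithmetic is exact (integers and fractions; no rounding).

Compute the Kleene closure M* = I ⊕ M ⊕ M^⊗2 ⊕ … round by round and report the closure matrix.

D(0):
  [0, 8, 4]
  [7, 0, ∞]
  [20, ∞, 0]
D(1):
  [0, 8, 4]
  [7, 0, 11]
  [20, 28, 0]
D(2):
  [0, 8, 4]
  [7, 0, 11]
  [20, 28, 0]
D(3):
  [0, 8, 4]
  [7, 0, 11]
  [20, 28, 0]
Answer: M* = [[0, 8, 4], [7, 0, 11], [20, 28, 0]]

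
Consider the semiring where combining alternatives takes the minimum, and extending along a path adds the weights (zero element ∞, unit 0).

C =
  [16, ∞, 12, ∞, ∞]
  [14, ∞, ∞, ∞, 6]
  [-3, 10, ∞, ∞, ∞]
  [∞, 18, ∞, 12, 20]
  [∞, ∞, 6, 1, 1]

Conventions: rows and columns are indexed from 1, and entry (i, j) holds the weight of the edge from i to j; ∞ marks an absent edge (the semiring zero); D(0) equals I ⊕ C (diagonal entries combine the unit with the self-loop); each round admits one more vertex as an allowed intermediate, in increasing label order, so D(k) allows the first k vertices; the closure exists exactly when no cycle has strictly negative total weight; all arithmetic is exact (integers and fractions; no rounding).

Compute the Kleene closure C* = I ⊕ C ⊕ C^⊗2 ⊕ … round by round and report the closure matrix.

D(0):
  [0, ∞, 12, ∞, ∞]
  [14, 0, ∞, ∞, 6]
  [-3, 10, 0, ∞, ∞]
  [∞, 18, ∞, 0, 20]
  [∞, ∞, 6, 1, 0]
D(1):
  [0, ∞, 12, ∞, ∞]
  [14, 0, 26, ∞, 6]
  [-3, 10, 0, ∞, ∞]
  [∞, 18, ∞, 0, 20]
  [∞, ∞, 6, 1, 0]
D(2):
  [0, ∞, 12, ∞, ∞]
  [14, 0, 26, ∞, 6]
  [-3, 10, 0, ∞, 16]
  [32, 18, 44, 0, 20]
  [∞, ∞, 6, 1, 0]
D(3):
  [0, 22, 12, ∞, 28]
  [14, 0, 26, ∞, 6]
  [-3, 10, 0, ∞, 16]
  [32, 18, 44, 0, 20]
  [3, 16, 6, 1, 0]
D(4):
  [0, 22, 12, ∞, 28]
  [14, 0, 26, ∞, 6]
  [-3, 10, 0, ∞, 16]
  [32, 18, 44, 0, 20]
  [3, 16, 6, 1, 0]
D(5):
  [0, 22, 12, 29, 28]
  [9, 0, 12, 7, 6]
  [-3, 10, 0, 17, 16]
  [23, 18, 26, 0, 20]
  [3, 16, 6, 1, 0]
Answer: C* = [[0, 22, 12, 29, 28], [9, 0, 12, 7, 6], [-3, 10, 0, 17, 16], [23, 18, 26, 0, 20], [3, 16, 6, 1, 0]]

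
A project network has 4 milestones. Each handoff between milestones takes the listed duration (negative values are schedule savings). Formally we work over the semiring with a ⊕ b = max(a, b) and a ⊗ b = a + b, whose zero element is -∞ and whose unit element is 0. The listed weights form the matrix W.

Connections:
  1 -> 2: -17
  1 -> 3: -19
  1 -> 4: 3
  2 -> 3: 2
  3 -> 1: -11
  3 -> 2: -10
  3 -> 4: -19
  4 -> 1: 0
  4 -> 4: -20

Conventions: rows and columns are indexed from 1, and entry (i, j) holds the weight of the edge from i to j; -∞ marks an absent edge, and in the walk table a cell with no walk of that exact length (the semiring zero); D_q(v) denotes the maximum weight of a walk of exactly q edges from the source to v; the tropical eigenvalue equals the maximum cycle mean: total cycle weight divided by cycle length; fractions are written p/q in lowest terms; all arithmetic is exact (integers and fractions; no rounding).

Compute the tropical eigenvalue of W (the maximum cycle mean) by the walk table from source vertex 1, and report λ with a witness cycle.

q=0: [0, -∞, -∞, -∞]
q=1: [-∞, -17, -19, 3]
q=2: [3, -29, -15, -17]
q=3: [-17, -14, -16, 6]
q=4: [6, -26, -12, -14]
Optimal cycle mean attained by: cycle 1->4->1, total 3 + 0, length 2.
Answer: λ = 3/2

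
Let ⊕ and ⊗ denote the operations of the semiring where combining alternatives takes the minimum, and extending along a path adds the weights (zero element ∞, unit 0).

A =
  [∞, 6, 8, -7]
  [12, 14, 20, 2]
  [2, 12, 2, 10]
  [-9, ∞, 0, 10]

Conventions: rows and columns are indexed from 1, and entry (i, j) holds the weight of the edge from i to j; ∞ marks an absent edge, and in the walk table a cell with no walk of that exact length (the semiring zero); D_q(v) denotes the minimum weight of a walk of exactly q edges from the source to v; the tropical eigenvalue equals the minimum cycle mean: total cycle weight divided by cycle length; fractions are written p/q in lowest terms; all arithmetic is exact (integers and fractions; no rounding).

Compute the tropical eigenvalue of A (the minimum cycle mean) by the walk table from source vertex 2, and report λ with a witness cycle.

q=0: [∞, 0, ∞, ∞]
q=1: [12, 14, 20, 2]
q=2: [-7, 18, 2, 5]
q=3: [-4, -1, 1, -14]
q=4: [-23, 2, -14, -11]
Optimal cycle mean attained by: cycle 1->4->1, total (-7) + (-9), length 2.
Answer: λ = -8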